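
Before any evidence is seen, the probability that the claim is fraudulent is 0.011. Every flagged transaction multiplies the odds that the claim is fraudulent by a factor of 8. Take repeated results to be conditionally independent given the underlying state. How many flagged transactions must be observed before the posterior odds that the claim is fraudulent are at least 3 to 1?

3

Prior odds = 0.011/0.989 = 11/989.
Likelihood ratio per flagged transaction = 8.
Target odds = 3.
Need (11/989) × 8ⁿ ≥ 3, i.e. 8ⁿ ≥ 2967/11.
8² = 64 falls short of 2967/11 but 8³ = 512 reaches it, so n = 3.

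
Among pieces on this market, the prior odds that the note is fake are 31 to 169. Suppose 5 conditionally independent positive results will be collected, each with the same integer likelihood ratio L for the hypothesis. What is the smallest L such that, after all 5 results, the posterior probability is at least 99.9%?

Prior odds = 31/169.
Target odds = 0.999/0.001 = 999.
Need L⁵ ≥ 999 ÷ (31/169) = 168831/31.
5⁵ = 3125 < 168831/31 ≤ 7776 = 6⁵, so L = 6.

6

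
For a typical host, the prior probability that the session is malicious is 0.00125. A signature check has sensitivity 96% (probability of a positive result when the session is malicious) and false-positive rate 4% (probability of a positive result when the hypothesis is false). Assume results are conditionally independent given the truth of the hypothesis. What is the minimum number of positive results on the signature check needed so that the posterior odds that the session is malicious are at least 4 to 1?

Prior odds = 0.00125/0.99875 = 1/799.
Likelihood ratio of a positive result = 0.96/0.04 = 24.
Target odds = 4.
Need (1/799) × 24ⁿ ≥ 4, i.e. 24ⁿ ≥ 3196.
24² = 576 falls short of 3196 but 24³ = 13824 reaches it, so n = 3.

3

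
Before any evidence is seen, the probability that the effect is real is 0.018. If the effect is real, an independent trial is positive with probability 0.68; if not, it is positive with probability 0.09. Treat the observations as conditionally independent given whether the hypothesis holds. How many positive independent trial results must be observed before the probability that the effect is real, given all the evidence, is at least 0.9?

4

Prior odds = 0.018/0.982 = 9/491.
Likelihood ratio of a positive = 0.68/0.09 = 68/9.
Target posterior odds = 0.9/0.1 = 9.
Require (68/9)ⁿ ≥ 9 ÷ (9/491) = 491.
(68/9)³ = 314432/729 falls short of 491 but (68/9)⁴ = 21381376/6561 reaches it, so n = 4.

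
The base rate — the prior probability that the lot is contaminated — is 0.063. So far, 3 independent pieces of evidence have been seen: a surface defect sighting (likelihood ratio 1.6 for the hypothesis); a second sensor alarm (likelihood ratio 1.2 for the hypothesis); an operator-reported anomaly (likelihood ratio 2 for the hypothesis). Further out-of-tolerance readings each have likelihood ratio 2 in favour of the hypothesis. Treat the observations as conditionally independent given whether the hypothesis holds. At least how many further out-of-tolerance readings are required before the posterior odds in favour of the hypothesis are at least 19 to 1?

7

Prior odds = 0.063/0.937 = 63/937.
Combined Bayes factor of the evidence already in hand = 1.6 × 1.2 × 2 = 3.84.
Odds after that evidence = (63/937) × 3.84 = 6048/23425.
Target odds = 19.
Need 2ⁿ ≥ 19 ÷ (6048/23425) = 445075/6048.
2⁶ = 64 falls short of 445075/6048 but 2⁷ = 128 reaches it, so n = 7.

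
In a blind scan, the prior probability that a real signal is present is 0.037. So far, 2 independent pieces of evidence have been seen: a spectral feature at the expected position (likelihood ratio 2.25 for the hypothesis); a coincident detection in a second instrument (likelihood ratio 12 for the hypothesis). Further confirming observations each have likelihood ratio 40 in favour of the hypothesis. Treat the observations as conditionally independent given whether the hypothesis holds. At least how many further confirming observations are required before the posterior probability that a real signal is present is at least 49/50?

2

Prior odds = 0.037/0.963 = 37/963.
Combined Bayes factor of the evidence already in hand = 2.25 × 12 = 27.
Odds after that evidence = (37/963) × 27 = 111/107.
Target odds = 0.98/0.02 = 49.
Need 40ⁿ ≥ 49 ÷ (111/107) = 5243/111.
40¹ = 40 falls short of 5243/111 but 40² = 1600 reaches it, so n = 2.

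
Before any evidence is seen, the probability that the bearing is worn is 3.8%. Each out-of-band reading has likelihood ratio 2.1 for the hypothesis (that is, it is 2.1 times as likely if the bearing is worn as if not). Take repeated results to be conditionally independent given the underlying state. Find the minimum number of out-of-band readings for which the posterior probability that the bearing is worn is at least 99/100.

Prior odds = 0.038/0.962 = 19/481.
Likelihood ratio per out-of-band reading = 2.1.
Target posterior odds = 0.99/0.01 = 99.
Need (19/481) × 2.1ⁿ ≥ 99, i.e. 2.1ⁿ ≥ 47619/19.
2.1¹⁰ ≈1667.99 falls short of 47619/19 but 2.1¹¹ ≈3502.78 reaches it, so n = 11.

11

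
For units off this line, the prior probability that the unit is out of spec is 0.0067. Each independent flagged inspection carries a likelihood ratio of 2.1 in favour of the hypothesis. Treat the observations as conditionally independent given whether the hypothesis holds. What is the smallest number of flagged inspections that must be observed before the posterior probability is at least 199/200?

Prior odds = 0.0067/0.9933 = 67/9933.
Likelihood ratio per flagged inspection = 2.1.
Target odds: 0.995 ÷ 0.005 = 199.
Require 2.1ⁿ ≥ 199 ÷ (67/9933) = 1976667/67.
2.1¹³ ≈15447.2 falls short of 1976667/67 but 2.1¹⁴ ≈32439.2 reaches it, so n = 14.

14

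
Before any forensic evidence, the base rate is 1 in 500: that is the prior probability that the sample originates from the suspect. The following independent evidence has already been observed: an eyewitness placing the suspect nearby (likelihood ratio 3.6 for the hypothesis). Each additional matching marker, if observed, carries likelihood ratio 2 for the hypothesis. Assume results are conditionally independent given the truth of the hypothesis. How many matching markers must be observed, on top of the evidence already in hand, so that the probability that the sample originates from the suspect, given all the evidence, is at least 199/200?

15

Prior odds = 0.002/0.998 = 1/499.
Bayes factor of the evidence already in hand = 3.6.
Odds after that evidence = (1/499) × 3.6 = 18/2495.
Target odds = 0.995/0.005 = 199.
Need 2ⁿ ≥ 199 ÷ (18/2495) = 496505/18.
2¹⁴ = 16384 falls short of 496505/18 but 2¹⁵ = 32768 reaches it, so n = 15.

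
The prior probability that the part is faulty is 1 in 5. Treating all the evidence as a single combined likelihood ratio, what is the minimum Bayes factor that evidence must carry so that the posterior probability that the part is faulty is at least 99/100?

Prior odds = 0.2/0.8 = 0.25.
Target odds = 0.99/0.01 = 99.
Required Bayes factor = 99 ÷ 0.25 = 396.

396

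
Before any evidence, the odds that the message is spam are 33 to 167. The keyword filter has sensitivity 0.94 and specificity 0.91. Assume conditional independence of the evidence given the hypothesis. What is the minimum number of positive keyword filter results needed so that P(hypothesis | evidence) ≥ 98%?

3

Prior odds = 33/167.
False-positive rate = 1 − 0.91 = 0.09; likelihood ratio of a positive = 0.94/0.09 = 94/9.
Target odds: 0.98 ÷ 0.02 = 49.
Need (33/167) × (94/9)ⁿ ≥ 49, i.e. (94/9)ⁿ ≥ 8183/33.
(94/9)² = 8836/81 falls short of 8183/33 but (94/9)³ = 830584/729 reaches it, so n = 3.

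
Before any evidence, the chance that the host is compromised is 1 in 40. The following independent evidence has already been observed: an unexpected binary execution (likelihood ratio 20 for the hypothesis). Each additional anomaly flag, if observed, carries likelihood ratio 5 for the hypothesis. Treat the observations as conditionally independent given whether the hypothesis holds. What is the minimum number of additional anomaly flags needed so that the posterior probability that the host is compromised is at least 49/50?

3

Prior odds = 0.025/0.975 = 1/39.
Bayes factor of the evidence already in hand = 20.
Odds after that evidence = (1/39) × 20 = 20/39.
Target odds = 0.98/0.02 = 49.
Need 5ⁿ ≥ 49 ÷ (20/39) = 95.55.
5² = 25 falls short of 95.55 but 5³ = 125 reaches it, so n = 3.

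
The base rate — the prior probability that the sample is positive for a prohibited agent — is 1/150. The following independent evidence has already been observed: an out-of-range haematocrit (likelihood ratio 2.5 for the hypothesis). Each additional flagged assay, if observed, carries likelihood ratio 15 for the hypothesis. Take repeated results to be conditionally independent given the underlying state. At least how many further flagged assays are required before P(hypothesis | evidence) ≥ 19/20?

Prior odds = (1/150)/(149/150) = 1/149.
Bayes factor of the evidence already in hand = 2.5.
Odds after that evidence = (1/149) × 2.5 = 5/298.
Target odds = 0.95/0.05 = 19.
Need 15ⁿ ≥ 19 ÷ (5/298) = 1132.4.
15² = 225 falls short of 1132.4 but 15³ = 3375 reaches it, so n = 3.

3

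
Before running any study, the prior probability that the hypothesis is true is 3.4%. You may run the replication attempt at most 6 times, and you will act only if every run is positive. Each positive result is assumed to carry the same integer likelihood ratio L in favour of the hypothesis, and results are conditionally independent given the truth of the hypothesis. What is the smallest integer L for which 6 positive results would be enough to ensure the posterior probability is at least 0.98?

Prior odds = 0.034/0.966 = 17/483.
Target odds = 0.98/0.02 = 49.
Need L⁶ ≥ 49 ÷ (17/483) = 23667/17.
3⁶ = 729 < 23667/17 ≤ 4096 = 4⁶, so L = 4.

4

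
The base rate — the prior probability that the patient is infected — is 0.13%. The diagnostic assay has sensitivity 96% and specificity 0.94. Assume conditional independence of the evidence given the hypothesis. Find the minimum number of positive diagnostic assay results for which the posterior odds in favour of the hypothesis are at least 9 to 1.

4

Prior odds: 0.0013 ÷ 0.9987 = 13/9987.
False-positive rate = 1 − 0.94 = 0.06; likelihood ratio of a positive = 0.96/0.06 = 16.
Target odds = 9.
Need (13/9987) × 16ⁿ ≥ 9, i.e. 16ⁿ ≥ 89883/13.
16³ = 4096 falls short of 89883/13 but 16⁴ = 65536 reaches it, so n = 4.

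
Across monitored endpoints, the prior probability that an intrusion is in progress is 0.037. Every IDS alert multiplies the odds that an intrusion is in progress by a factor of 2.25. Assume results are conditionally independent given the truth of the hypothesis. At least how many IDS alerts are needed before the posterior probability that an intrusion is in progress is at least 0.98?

Prior odds: 0.037 ÷ 0.963 = 37/963.
Likelihood ratio per IDS alert = 2.25.
Target odds: 0.98 ÷ 0.02 = 49.
Require 2.25ⁿ ≥ 49 ÷ (37/963) = 47187/37.
2.25⁸ = 43046721/65536 falls short of 47187/37 but 2.25⁹ = 387420489/262144 reaches it, so n = 9.

9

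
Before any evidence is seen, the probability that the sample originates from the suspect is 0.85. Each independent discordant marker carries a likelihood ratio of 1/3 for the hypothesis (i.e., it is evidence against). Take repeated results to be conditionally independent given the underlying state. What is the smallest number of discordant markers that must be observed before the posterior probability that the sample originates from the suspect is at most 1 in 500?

Prior odds: 0.85 ÷ 0.15 = 17/3.
Likelihood ratio per discordant marker = 1/3.
Target posterior odds = 0.002/0.998 = 1/499.
Need (17/3) × (1/3)ⁿ ≤ 1/499, i.e. (1/3)ⁿ ≤ 3/8483.
(1/3)⁷ = 1/2187 is still above 3/8483 but (1/3)⁸ = 1/6561 is at or below it, so n = 8.

8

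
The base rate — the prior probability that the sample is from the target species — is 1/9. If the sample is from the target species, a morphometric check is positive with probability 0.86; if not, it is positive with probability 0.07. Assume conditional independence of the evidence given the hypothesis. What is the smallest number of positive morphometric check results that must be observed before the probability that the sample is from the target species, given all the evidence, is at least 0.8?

Prior odds: (1/9) ÷ (8/9) = 0.125.
Likelihood ratio of a positive = 0.86/0.07 = 86/7.
Target odds: 0.8 ÷ 0.2 = 4.
Require (86/7)ⁿ ≥ 4 ÷ 0.125 = 32.
(86/7)¹ = 86/7 falls short of 32 but (86/7)² = 7396/49 reaches it, so n = 2.

2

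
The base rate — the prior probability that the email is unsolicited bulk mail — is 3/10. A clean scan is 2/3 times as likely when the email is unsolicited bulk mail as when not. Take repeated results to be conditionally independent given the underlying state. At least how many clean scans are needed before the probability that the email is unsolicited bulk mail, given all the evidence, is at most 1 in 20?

6

Prior odds: 0.3 ÷ 0.7 = 3/7.
Likelihood ratio per clean scan = 2/3.
Target posterior odds = 0.05/0.95 = 1/19.
Require (2/3)ⁿ ≤ 1/19 ÷ (3/7) = 7/57.
(2/3)⁵ = 32/243 is still above 7/57 but (2/3)⁶ = 64/729 is at or below it, so n = 6.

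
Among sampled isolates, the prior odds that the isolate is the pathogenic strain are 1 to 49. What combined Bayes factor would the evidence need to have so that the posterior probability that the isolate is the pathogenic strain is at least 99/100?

Prior odds = 1/49.
Target odds = 0.99/0.01 = 99.
Required Bayes factor = 99 ÷ (1/49) = 4851.

4851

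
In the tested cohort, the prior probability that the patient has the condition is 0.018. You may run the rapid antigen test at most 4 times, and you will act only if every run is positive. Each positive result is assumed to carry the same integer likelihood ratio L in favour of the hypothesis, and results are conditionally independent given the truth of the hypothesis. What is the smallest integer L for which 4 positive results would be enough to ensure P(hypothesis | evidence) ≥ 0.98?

Prior odds = 0.018/0.982 = 9/491.
Target odds = 0.98/0.02 = 49.
Need L⁴ ≥ 49 ÷ (9/491) = 24059/9.
7⁴ = 2401 < 24059/9 ≤ 4096 = 8⁴, so L = 8.

8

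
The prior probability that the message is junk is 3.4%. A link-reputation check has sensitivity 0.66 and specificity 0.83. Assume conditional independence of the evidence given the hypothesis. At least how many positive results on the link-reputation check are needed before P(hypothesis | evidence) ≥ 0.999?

Prior odds = 0.034/0.966 = 17/483.
False-positive rate = 1 − 0.83 = 0.17; likelihood ratio of a positive = 0.66/0.17 = 66/17.
Target posterior odds = 0.999/0.001 = 999.
Require (66/17)ⁿ ≥ 999 ÷ (17/483) = 482517/17.
(66/17)⁷ ≈13294.3 falls short of 482517/17 but (66/17)⁸ ≈51613.1 reaches it, so n = 8.

8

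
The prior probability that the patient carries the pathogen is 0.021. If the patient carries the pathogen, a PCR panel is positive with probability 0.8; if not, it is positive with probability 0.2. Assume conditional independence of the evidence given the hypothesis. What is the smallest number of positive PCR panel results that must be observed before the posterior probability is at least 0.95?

Prior odds: 0.021 ÷ 0.979 = 21/979.
Likelihood ratio of a positive = 0.8/0.2 = 4.
Target posterior odds = 0.95/0.05 = 19.
Require 4ⁿ ≥ 19 ÷ (21/979) = 18601/21.
4⁴ = 256 falls short of 18601/21 but 4⁵ = 1024 reaches it, so n = 5.

5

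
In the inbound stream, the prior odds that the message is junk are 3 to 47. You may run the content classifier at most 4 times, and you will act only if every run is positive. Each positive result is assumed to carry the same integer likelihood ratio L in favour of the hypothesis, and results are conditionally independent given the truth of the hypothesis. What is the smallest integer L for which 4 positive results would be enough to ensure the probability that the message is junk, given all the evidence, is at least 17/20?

Prior odds = 3/47.
Target odds = 0.85/0.15 = 17/3.
Need L⁴ ≥ 17/3 ÷ (3/47) = 799/9.
3⁴ = 81 < 799/9 ≤ 256 = 4⁴, so L = 4.

4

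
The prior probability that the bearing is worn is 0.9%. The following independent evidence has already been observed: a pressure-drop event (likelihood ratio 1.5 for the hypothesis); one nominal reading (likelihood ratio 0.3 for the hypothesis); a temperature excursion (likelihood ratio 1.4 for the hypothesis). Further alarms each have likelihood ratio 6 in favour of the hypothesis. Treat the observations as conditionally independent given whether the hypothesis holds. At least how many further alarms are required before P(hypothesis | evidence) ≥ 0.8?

4

Prior odds = 0.009/0.991 = 9/991.
Combined Bayes factor of the evidence already in hand = 1.5 × 0.3 × 1.4 = 0.63.
Odds after that evidence = (9/991) × 0.63 = 567/99100.
Target odds = 0.8/0.2 = 4.
Need 6ⁿ ≥ 4 ÷ (567/99100) = 396400/567.
6³ = 216 falls short of 396400/567 but 6⁴ = 1296 reaches it, so n = 4.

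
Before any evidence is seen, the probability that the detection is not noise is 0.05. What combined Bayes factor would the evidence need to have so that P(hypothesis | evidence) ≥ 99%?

Prior odds = 0.05/0.95 = 1/19.
Target odds = 0.99/0.01 = 99.
Required Bayes factor = 99 ÷ (1/19) = 1881.

1881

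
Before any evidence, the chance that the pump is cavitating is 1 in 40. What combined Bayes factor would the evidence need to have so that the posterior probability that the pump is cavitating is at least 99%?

3861

Prior odds = 0.025/0.975 = 1/39.
Target odds = 0.99/0.01 = 99.
Required Bayes factor = 99 ÷ (1/39) = 3861.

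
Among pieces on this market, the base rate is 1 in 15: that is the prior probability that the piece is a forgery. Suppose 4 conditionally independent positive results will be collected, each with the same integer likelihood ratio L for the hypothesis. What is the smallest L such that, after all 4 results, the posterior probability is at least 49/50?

Prior odds = (1/15)/(14/15) = 1/14.
Target odds = 0.98/0.02 = 49.
Need L⁴ ≥ 49 ÷ (1/14) = 686.
5⁴ = 625 < 686 ≤ 1296 = 6⁴, so L = 6.

6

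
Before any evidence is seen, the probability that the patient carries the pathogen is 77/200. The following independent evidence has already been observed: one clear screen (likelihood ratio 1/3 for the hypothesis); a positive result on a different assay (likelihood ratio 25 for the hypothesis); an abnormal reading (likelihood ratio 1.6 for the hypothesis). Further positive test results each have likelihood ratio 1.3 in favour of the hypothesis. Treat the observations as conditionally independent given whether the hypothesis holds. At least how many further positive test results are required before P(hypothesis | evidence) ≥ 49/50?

7

Prior odds = 0.385/0.615 = 77/123.
Combined Bayes factor of the evidence already in hand = (1/3) × 25 × 1.6 = 40/3.
Odds after that evidence = (77/123) × 40/3 = 3080/369.
Target odds = 0.98/0.02 = 49.
Need 1.3ⁿ ≥ 49 ÷ (3080/369) = 2583/440.
1.3⁶ = 4826809/1000000 falls short of 2583/440 but 1.3⁷ = 62748517/10000000 reaches it, so n = 7.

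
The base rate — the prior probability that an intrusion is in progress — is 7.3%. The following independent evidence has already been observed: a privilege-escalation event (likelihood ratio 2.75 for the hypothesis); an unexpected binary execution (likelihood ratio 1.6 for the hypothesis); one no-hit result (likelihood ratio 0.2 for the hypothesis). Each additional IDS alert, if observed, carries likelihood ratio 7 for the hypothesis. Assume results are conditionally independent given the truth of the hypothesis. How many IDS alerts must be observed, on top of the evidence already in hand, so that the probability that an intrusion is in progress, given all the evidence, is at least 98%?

Prior odds = 0.073/0.927 = 73/927.
Combined Bayes factor of the evidence already in hand = 2.75 × 1.6 × 0.2 = 0.88.
Odds after that evidence = (73/927) × 0.88 = 1606/23175.
Target odds = 0.98/0.02 = 49.
Need 7ⁿ ≥ 49 ÷ (1606/23175) = 1135575/1606.
7³ = 343 falls short of 1135575/1606 but 7⁴ = 2401 reaches it, so n = 4.

4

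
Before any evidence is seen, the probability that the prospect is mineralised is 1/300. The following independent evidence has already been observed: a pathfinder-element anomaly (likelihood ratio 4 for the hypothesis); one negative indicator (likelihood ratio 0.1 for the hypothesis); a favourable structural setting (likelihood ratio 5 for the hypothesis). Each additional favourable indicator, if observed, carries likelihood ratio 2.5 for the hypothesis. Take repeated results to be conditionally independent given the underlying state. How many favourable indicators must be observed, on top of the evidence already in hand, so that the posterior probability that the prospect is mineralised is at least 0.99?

11

Prior odds = (1/300)/(299/300) = 1/299.
Combined Bayes factor of the evidence already in hand = 4 × 0.1 × 5 = 2.
Odds after that evidence = (1/299) × 2 = 2/299.
Target odds = 0.99/0.01 = 99.
Need 2.5ⁿ ≥ 99 ÷ (2/299) = 14800.5.
2.5¹⁰ = 9765625/1024 falls short of 14800.5 but 2.5¹¹ = 48828125/2048 reaches it, so n = 11.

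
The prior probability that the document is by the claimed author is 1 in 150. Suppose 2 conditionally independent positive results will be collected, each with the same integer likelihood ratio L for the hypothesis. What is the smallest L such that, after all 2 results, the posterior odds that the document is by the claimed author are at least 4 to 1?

Prior odds = (1/150)/(149/150) = 1/149.
Target odds = 4.
Need L² ≥ 4 ÷ (1/149) = 596.
24² = 576 < 596 ≤ 625 = 25², so L = 25.

25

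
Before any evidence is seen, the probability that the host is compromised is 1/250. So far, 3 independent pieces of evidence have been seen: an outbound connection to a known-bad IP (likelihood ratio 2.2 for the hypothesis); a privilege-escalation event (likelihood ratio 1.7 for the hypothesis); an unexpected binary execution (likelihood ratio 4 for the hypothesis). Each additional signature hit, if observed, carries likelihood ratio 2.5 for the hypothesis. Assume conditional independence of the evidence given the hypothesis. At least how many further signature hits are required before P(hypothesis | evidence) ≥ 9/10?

6

Prior odds = 0.004/0.996 = 1/249.
Combined Bayes factor of the evidence already in hand = 2.2 × 1.7 × 4 = 14.96.
Odds after that evidence = (1/249) × 14.96 = 374/6225.
Target odds = 0.9/0.1 = 9.
Need 2.5ⁿ ≥ 9 ÷ (374/6225) = 56025/374.
2.5⁵ = 97.65625 falls short of 56025/374 but 2.5⁶ = 244.140625 reaches it, so n = 6.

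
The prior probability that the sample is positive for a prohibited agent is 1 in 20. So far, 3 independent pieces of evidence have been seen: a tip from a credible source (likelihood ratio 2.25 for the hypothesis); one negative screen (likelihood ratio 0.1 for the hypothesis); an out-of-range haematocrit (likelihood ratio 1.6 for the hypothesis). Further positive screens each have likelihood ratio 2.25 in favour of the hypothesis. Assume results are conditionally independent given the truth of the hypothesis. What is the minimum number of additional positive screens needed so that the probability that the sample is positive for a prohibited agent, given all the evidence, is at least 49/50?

Prior odds = 0.05/0.95 = 1/19.
Combined Bayes factor of the evidence already in hand = 2.25 × 0.1 × 1.6 = 0.36.
Odds after that evidence = (1/19) × 0.36 = 9/475.
Target odds = 0.98/0.02 = 49.
Need 2.25ⁿ ≥ 49 ÷ (9/475) = 23275/9.
2.25⁹ = 387420489/262144 falls short of 23275/9 but 2.25¹⁰ ≈3325.26 reaches it, so n = 10.

10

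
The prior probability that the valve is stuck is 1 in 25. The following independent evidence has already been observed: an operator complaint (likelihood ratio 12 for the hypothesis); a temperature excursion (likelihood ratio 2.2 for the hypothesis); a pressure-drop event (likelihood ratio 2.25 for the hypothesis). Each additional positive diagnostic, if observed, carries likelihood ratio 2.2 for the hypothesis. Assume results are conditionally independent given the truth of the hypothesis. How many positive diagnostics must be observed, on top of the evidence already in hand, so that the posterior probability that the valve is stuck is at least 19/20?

3

Prior odds = 0.04/0.96 = 1/24.
Combined Bayes factor of the evidence already in hand = 12 × 2.2 × 2.25 = 59.4.
Odds after that evidence = (1/24) × 59.4 = 2.475.
Target odds = 0.95/0.05 = 19.
Need 2.2ⁿ ≥ 19 ÷ 2.475 = 760/99.
2.2² = 4.84 falls short of 760/99 but 2.2³ = 10.648 reaches it, so n = 3.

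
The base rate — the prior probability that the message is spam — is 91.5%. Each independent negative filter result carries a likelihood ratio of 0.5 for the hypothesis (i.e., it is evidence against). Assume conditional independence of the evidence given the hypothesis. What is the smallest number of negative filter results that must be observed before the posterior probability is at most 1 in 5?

6

Prior odds = 0.915/0.085 = 183/17.
Likelihood ratio per negative filter result = 0.5.
Target posterior odds = 0.2/0.8 = 0.25.
Need (183/17) × 0.5ⁿ ≤ 0.25, i.e. 0.5ⁿ ≤ 17/732.
0.5⁵ = 0.03125 is still above 17/732 but 0.5⁶ = 0.015625 is at or below it, so n = 6.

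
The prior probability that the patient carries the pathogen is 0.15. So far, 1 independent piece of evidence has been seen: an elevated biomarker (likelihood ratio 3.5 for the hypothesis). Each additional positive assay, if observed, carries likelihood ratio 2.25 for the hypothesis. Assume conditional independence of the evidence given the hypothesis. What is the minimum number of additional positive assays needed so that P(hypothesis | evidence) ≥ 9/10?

4

Prior odds = 0.15/0.85 = 3/17.
Bayes factor of the evidence already in hand = 3.5.
Odds after that evidence = (3/17) × 3.5 = 21/34.
Target odds = 0.9/0.1 = 9.
Need 2.25ⁿ ≥ 9 ÷ (21/34) = 102/7.
2.25³ = 11.390625 falls short of 102/7 but 2.25⁴ = 25.62890625 reaches it, so n = 4.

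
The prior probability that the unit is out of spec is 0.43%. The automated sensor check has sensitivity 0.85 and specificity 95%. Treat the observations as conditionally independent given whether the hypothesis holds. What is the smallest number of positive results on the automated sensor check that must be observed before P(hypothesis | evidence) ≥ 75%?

Prior odds = 0.0043/0.9957 = 43/9957.
False-positive rate = 1 − 0.95 = 0.05; likelihood ratio of a positive = 0.85/0.05 = 17.
Target posterior odds = 0.75/0.25 = 3.
Require 17ⁿ ≥ 3 ÷ (43/9957) = 29871/43.
17² = 289 falls short of 29871/43 but 17³ = 4913 reaches it, so n = 3.

3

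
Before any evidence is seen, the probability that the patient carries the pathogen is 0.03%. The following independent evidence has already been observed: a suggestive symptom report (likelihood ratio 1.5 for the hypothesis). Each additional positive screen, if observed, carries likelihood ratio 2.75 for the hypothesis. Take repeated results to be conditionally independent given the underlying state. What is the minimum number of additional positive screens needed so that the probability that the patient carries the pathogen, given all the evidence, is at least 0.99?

Prior odds = 0.0003/0.9997 = 3/9997.
Bayes factor of the evidence already in hand = 1.5.
Odds after that evidence = (3/9997) × 1.5 = 9/19994.
Target odds = 0.99/0.01 = 99.
Need 2.75ⁿ ≥ 99 ÷ (9/19994) = 219934.
2.75¹² ≈187065 falls short of 219934 but 2.75¹³ ≈514428 reaches it, so n = 13.

13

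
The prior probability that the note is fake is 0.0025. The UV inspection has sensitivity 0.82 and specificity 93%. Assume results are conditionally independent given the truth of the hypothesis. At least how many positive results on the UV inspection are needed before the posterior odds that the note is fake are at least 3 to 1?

Prior odds: 0.0025 ÷ 0.9975 = 1/399.
False-positive rate = 1 − 0.93 = 0.07; likelihood ratio of a positive = 0.82/0.07 = 82/7.
Target odds = 3.
Need (1/399) × (82/7)ⁿ ≥ 3, i.e. (82/7)ⁿ ≥ 1197.
(82/7)² = 6724/49 falls short of 1197 but (82/7)³ = 551368/343 reaches it, so n = 3.

3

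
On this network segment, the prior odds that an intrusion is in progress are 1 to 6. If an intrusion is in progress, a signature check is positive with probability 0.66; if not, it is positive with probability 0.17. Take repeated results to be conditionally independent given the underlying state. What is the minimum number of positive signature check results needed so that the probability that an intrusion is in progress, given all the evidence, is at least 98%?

5

Prior odds = 1/6.
Likelihood ratio of a positive = 0.66/0.17 = 66/17.
Target posterior odds = 0.98/0.02 = 49.
Require (66/17)ⁿ ≥ 49 ÷ (1/6) = 294.
(66/17)⁴ = 18974736/83521 falls short of 294 but (66/17)⁵ ≈882.013 reaches it, so n = 5.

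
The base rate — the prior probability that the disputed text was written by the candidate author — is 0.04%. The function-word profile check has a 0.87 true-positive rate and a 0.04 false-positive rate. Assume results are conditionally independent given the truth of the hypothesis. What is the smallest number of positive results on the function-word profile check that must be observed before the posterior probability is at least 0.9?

4

Prior odds: 0.0004 ÷ 0.9996 = 1/2499.
Likelihood ratio of a positive result = 0.87/0.04 = 21.75.
Target posterior odds = 0.9/0.1 = 9.
Need (1/2499) × 21.75ⁿ ≥ 9, i.e. 21.75ⁿ ≥ 22491.
21.75³ = 658503/64 falls short of 22491 but 21.75⁴ = 57289761/256 reaches it, so n = 4.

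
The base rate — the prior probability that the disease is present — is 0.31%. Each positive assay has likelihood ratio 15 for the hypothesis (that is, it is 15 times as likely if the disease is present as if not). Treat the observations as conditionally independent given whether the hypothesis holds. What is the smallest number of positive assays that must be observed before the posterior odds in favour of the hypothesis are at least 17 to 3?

Prior odds: 0.0031 ÷ 0.9969 = 31/9969.
Likelihood ratio per positive assay = 15.
Target odds = 17/3.
Need (31/9969) × 15ⁿ ≥ 17/3, i.e. 15ⁿ ≥ 56491/31.
15² = 225 falls short of 56491/31 but 15³ = 3375 reaches it, so n = 3.

3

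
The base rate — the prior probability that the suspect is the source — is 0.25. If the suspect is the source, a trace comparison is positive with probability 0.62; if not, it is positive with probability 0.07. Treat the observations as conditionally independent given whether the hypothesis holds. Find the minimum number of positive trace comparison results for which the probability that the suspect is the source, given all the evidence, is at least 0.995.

3

Prior odds: 0.25 ÷ 0.75 = 1/3.
Likelihood ratio of a positive = 0.62/0.07 = 62/7.
Target posterior odds = 0.995/0.005 = 199.
Need (1/3) × (62/7)ⁿ ≥ 199, i.e. (62/7)ⁿ ≥ 597.
(62/7)² = 3844/49 falls short of 597 but (62/7)³ = 238328/343 reaches it, so n = 3.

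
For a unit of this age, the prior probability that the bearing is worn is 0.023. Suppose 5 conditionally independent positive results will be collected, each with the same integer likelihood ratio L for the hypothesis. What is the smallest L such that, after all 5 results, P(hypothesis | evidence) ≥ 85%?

Prior odds = 0.023/0.977 = 23/977.
Target odds = 0.85/0.15 = 17/3.
Need L⁵ ≥ 17/3 ÷ (23/977) = 16609/69.
2⁵ = 32 < 16609/69 ≤ 243 = 3⁵, so L = 3.

3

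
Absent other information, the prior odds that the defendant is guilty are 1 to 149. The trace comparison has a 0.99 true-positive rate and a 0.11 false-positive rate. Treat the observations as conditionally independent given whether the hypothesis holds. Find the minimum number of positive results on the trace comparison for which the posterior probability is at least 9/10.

4

Prior odds = 1/149.
Likelihood ratio of a positive result = 0.99/0.11 = 9.
Target posterior odds = 0.9/0.1 = 9.
Require 9ⁿ ≥ 9 ÷ (1/149) = 1341.
9³ = 729 falls short of 1341 but 9⁴ = 6561 reaches it, so n = 4.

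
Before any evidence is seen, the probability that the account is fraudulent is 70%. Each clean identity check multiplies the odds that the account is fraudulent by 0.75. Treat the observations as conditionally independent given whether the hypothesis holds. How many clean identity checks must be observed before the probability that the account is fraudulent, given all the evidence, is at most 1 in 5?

Prior odds = 0.7/0.3 = 7/3.
Likelihood ratio per clean identity check = 0.75.
Target odds: 0.2 ÷ 0.8 = 0.25.
Require 0.75ⁿ ≤ 0.25 ÷ (7/3) = 3/28.
0.75⁷ = 2187/16384 is still above 3/28 but 0.75⁸ = 6561/65536 is at or below it, so n = 8.

8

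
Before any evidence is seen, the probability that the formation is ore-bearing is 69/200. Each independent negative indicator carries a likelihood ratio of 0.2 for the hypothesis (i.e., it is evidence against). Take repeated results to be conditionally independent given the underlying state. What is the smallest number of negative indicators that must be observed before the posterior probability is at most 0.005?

Prior odds: 0.345 ÷ 0.655 = 69/131.
Likelihood ratio per negative indicator = 0.2.
Target posterior odds = 0.005/0.995 = 1/199.
Require 0.2ⁿ ≤ 1/199 ÷ (69/131) = 131/13731.
0.2² = 0.04 is still above 131/13731 but 0.2³ = 0.008 is at or below it, so n = 3.

3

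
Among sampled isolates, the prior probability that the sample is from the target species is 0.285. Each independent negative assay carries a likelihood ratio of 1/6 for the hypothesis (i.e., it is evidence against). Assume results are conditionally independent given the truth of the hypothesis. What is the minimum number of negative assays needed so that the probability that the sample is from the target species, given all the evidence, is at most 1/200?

Prior odds = 0.285/0.715 = 57/143.
Likelihood ratio per negative assay = 1/6.
Target odds: 0.005 ÷ 0.995 = 1/199.
Require (1/6)ⁿ ≤ 1/199 ÷ (57/143) = 143/11343.
(1/6)² = 1/36 is still above 143/11343 but (1/6)³ = 1/216 is at or below it, so n = 3.

3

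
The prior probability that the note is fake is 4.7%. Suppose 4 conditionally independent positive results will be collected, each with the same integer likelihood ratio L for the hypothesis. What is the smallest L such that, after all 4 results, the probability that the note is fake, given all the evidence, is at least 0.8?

4

Prior odds = 0.047/0.953 = 47/953.
Target odds = 0.8/0.2 = 4.
Need L⁴ ≥ 4 ÷ (47/953) = 3812/47.
3⁴ = 81 < 3812/47 ≤ 256 = 4⁴, so L = 4.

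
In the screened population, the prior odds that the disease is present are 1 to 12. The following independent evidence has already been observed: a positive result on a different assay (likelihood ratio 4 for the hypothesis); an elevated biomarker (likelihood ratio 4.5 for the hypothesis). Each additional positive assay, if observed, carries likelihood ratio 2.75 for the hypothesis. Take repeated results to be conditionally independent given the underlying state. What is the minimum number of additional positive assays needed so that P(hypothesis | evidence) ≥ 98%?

4

Prior odds = 1/12.
Combined Bayes factor of the evidence already in hand = 4 × 4.5 = 18.
Odds after that evidence = (1/12) × 18 = 1.5.
Target odds = 0.98/0.02 = 49.
Need 2.75ⁿ ≥ 49 ÷ 1.5 = 98/3.
2.75³ = 20.796875 falls short of 98/3 but 2.75⁴ = 57.19140625 reaches it, so n = 4.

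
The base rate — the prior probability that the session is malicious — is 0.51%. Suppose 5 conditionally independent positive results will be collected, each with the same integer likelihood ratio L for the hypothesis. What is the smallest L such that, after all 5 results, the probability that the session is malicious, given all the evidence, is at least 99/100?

Prior odds = 0.0051/0.9949 = 51/9949.
Target odds = 0.99/0.01 = 99.
Need L⁵ ≥ 99 ÷ (51/9949) = 328317/17.
7⁵ = 16807 < 328317/17 ≤ 32768 = 8⁵, so L = 8.

8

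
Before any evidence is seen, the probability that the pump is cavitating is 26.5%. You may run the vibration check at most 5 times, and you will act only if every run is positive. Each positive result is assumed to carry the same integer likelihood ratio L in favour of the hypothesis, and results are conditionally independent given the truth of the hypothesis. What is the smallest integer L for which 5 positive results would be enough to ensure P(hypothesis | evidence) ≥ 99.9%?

5

Prior odds = 0.265/0.735 = 53/147.
Target odds = 0.999/0.001 = 999.
Need L⁵ ≥ 999 ÷ (53/147) = 146853/53.
4⁵ = 1024 < 146853/53 ≤ 3125 = 5⁵, so L = 5.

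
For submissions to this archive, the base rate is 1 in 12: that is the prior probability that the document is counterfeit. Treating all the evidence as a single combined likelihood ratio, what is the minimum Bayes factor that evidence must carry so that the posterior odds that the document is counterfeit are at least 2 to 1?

22

Prior odds = (1/12)/(11/12) = 1/11.
Target odds = 2.
Required Bayes factor = 2 ÷ (1/11) = 22.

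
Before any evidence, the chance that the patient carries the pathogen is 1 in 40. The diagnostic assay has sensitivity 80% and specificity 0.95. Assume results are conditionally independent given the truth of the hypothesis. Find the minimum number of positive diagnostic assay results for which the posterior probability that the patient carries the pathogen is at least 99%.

3

Prior odds: 0.025 ÷ 0.975 = 1/39.
False-positive rate = 1 − 0.95 = 0.05; likelihood ratio of a positive = 0.8/0.05 = 16.
Target odds: 0.99 ÷ 0.01 = 99.
Require 16ⁿ ≥ 99 ÷ (1/39) = 3861.
16² = 256 falls short of 3861 but 16³ = 4096 reaches it, so n = 3.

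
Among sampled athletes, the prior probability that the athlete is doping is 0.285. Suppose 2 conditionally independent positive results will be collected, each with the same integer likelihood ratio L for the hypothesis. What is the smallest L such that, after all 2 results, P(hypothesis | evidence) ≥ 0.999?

Prior odds = 0.285/0.715 = 57/143.
Target odds = 0.999/0.001 = 999.
Need L² ≥ 999 ÷ (57/143) = 47619/19.
50² = 2500 < 47619/19 ≤ 2601 = 51², so L = 51.

51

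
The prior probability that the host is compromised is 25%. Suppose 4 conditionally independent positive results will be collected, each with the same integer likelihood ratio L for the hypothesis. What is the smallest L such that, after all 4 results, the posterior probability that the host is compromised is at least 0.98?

Prior odds = 0.25/0.75 = 1/3.
Target odds = 0.98/0.02 = 49.
Need L⁴ ≥ 49 ÷ (1/3) = 147.
3⁴ = 81 < 147 ≤ 256 = 4⁴, so L = 4.

4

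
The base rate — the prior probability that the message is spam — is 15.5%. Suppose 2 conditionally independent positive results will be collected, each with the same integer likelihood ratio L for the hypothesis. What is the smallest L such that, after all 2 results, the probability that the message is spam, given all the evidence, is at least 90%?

Prior odds = 0.155/0.845 = 31/169.
Target odds = 0.9/0.1 = 9.
Need L² ≥ 9 ÷ (31/169) = 1521/31.
7² = 49 < 1521/31 ≤ 64 = 8², so L = 8.

8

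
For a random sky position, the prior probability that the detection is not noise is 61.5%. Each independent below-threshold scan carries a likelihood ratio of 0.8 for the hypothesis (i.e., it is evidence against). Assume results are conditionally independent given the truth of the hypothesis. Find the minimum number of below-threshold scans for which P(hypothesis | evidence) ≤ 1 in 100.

Prior odds: 0.615 ÷ 0.385 = 123/77.
Likelihood ratio per below-threshold scan = 0.8.
Target odds: 0.01 ÷ 0.99 = 1/99.
Require 0.8ⁿ ≤ 1/99 ÷ (123/77) = 7/1107.
0.8²² ≈0.0073787 is still above 7/1107 but 0.8²³ ≈0.00590296 is at or below it, so n = 23.

23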